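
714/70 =10+ 1/5 = 10.20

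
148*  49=7252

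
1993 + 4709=6702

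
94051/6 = 94051/6=   15675.17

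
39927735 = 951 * 41985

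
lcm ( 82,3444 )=3444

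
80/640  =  1/8 = 0.12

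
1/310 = 1/310 = 0.00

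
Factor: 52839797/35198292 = 2^( - 2 )* 3^(  -  1)*47^1* 79^(-1 ) * 107^(-1)* 347^(  -  1 )*1124251^1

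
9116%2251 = 112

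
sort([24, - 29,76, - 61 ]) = [  -  61, - 29,  24, 76 ]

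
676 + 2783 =3459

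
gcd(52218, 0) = 52218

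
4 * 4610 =18440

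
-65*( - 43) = 2795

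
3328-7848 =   -  4520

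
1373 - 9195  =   - 7822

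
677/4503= 677/4503=0.15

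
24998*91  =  2274818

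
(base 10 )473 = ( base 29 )g9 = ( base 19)15h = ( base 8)731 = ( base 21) 11b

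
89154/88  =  1013+5/44 = 1013.11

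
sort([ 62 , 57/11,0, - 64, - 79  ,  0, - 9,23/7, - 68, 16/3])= [ - 79, - 68, - 64, - 9, 0, 0,23/7, 57/11,  16/3,62]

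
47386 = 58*817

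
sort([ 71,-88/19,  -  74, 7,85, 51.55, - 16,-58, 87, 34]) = [ - 74, - 58, - 16 , - 88/19,7, 34, 51.55,71, 85, 87]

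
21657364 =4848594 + 16808770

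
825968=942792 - 116824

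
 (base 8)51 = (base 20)21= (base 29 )1C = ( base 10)41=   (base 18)25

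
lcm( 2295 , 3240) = 55080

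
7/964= 7/964 = 0.01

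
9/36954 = 1/4106 =0.00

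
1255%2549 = 1255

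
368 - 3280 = -2912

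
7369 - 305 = 7064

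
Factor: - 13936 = -2^4*13^1 * 67^1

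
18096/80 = 1131/5 = 226.20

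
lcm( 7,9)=63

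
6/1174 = 3/587  =  0.01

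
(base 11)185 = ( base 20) AE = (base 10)214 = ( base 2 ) 11010110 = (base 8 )326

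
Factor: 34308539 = 43^1*449^1 *1777^1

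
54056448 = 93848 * 576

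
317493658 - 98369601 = 219124057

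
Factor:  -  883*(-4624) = 4082992= 2^4*17^2*883^1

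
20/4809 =20/4809 =0.00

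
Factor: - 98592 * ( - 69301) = 6832524192 = 2^5 * 3^1 *13^1*37^1*79^1 *1873^1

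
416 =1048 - 632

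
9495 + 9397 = 18892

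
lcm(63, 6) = 126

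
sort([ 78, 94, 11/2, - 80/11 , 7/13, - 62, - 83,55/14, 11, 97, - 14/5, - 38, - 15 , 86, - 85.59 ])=[ - 85.59, - 83, -62,-38, - 15, - 80/11,- 14/5, 7/13, 55/14,11/2,11,78,86 , 94,97] 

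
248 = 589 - 341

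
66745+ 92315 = 159060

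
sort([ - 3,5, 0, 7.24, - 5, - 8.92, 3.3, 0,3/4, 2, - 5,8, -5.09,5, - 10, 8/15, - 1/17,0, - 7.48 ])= [ - 10, -8.92, - 7.48 , - 5.09, - 5, - 5, - 3, - 1/17, 0, 0, 0,8/15, 3/4, 2, 3.3, 5, 5, 7.24, 8]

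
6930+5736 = 12666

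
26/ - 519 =-26/519 = - 0.05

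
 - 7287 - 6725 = -14012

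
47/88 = 47/88 = 0.53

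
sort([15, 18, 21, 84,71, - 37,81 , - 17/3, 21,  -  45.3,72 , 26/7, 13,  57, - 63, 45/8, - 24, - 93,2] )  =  [- 93, - 63,  -  45.3, -37, - 24,-17/3,2,26/7,45/8,13,15,18,  21, 21, 57, 71, 72, 81,84] 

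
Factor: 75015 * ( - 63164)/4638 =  - 2^1*3^1 * 5^1*773^( - 1)*1667^1*15791^1 = - 789707910/773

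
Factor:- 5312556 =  - 2^2*3^2*147571^1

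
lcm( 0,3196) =0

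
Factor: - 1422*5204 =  - 2^3*3^2 * 79^1 * 1301^1 = -7400088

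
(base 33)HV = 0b1001010000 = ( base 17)20e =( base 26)MK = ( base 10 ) 592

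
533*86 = 45838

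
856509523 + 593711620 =1450221143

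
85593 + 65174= 150767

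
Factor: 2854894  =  2^1*7^1*203921^1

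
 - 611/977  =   - 1 + 366/977  =  - 0.63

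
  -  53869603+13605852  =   -40263751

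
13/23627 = 13/23627 = 0.00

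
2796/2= 1398 = 1398.00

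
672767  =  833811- 161044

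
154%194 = 154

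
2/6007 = 2/6007 = 0.00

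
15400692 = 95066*162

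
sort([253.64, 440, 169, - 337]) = [ - 337, 169, 253.64, 440] 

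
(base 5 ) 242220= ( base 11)6897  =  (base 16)2364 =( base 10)9060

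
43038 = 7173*6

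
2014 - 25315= - 23301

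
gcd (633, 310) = 1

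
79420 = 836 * 95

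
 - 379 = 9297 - 9676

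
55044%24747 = 5550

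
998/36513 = 998/36513= 0.03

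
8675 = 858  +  7817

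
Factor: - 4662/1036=  -  2^ ( - 1 )*3^2 = -9/2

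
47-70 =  - 23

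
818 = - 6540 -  - 7358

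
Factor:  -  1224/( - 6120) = 5^( - 1)  =  1/5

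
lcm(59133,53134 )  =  3666246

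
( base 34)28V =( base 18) 815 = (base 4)220313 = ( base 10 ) 2615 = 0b101000110111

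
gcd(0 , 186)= 186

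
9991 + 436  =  10427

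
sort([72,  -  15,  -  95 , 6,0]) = [ - 95, - 15, 0, 6 , 72 ]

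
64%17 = 13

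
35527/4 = 8881+3/4 = 8881.75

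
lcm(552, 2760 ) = 2760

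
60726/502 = 30363/251 = 120.97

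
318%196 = 122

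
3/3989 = 3/3989 = 0.00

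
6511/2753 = 2  +  1005/2753 = 2.37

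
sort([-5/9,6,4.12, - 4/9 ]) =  [ - 5/9, - 4/9,4.12, 6]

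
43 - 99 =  - 56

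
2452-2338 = 114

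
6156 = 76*81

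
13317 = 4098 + 9219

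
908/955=908/955=0.95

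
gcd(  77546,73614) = 2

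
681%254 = 173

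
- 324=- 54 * 6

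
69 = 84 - 15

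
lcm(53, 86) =4558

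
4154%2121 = 2033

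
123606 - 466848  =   - 343242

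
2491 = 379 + 2112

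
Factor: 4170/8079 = 1390/2693 = 2^1*5^1*139^1*2693^( - 1) 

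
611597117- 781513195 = -169916078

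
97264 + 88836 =186100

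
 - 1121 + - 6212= - 7333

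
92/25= 92/25 =3.68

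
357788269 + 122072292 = 479860561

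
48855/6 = 8142 + 1/2  =  8142.50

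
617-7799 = -7182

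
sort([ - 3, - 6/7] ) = [  -  3,-6/7]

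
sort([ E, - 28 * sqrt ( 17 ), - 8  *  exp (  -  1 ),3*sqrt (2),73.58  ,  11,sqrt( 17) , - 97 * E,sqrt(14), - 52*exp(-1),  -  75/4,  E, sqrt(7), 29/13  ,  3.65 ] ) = [ - 97 * E,- 28* sqrt( 17), - 52*exp( - 1), - 75/4, - 8*exp( - 1),29/13,sqrt ( 7), E,E,3.65,sqrt( 14),sqrt( 17 ), 3*sqrt(2 ), 11, 73.58]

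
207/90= 2 + 3/10=2.30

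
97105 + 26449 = 123554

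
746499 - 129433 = 617066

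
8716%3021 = 2674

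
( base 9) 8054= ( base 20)EE1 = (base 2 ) 1011011111001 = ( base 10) 5881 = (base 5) 142011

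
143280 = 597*240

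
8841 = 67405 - 58564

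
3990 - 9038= - 5048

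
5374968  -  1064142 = 4310826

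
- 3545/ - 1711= 3545/1711 = 2.07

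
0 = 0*30758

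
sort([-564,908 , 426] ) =[-564,426,908]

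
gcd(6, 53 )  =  1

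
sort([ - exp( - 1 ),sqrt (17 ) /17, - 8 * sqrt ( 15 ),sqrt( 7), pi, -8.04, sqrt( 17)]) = [  -  8*sqrt( 15 ), - 8.04,-exp(-1),  sqrt( 17 ) /17,  sqrt( 7 ),pi,  sqrt(17)]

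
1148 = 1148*1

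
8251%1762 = 1203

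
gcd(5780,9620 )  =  20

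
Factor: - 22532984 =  - 2^3 *2816623^1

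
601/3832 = 601/3832 = 0.16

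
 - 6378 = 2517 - 8895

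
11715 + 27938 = 39653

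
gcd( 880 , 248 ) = 8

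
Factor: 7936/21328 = 2^4*43^ (  -  1 )=   16/43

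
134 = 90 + 44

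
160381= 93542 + 66839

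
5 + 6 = 11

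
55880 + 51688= 107568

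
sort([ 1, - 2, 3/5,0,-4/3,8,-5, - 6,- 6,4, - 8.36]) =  [ - 8.36, - 6,-6, - 5,- 2, - 4/3,0, 3/5, 1,4, 8]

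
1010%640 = 370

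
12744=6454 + 6290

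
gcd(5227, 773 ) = 1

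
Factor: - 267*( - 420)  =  112140  =  2^2*3^2*5^1*7^1*89^1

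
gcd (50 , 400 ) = 50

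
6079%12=7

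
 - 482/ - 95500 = 241/47750 = 0.01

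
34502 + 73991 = 108493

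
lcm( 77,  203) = 2233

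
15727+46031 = 61758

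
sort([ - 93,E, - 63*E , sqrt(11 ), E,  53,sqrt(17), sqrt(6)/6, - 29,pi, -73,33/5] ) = [ - 63*E, - 93, - 73, - 29, sqrt(6) /6, E,E , pi,  sqrt( 11),sqrt( 17 ),33/5, 53 ]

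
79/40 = 1 + 39/40 = 1.98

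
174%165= 9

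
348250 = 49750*7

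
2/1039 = 2/1039 = 0.00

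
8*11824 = 94592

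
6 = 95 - 89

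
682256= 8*85282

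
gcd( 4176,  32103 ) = 261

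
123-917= - 794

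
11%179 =11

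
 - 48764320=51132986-99897306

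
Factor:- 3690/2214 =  - 3^( - 1 )*5^1 = - 5/3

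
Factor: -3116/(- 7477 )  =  2^2*19^1*41^1*7477^( - 1) 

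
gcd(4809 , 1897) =7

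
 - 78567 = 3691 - 82258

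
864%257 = 93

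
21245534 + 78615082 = 99860616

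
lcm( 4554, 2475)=113850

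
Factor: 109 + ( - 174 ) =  - 65 = - 5^1  *  13^1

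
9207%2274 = 111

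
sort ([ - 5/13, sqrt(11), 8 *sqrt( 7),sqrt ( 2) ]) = [  -  5/13,  sqrt(2 ), sqrt ( 11), 8*sqrt ( 7)]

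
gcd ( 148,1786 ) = 2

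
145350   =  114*1275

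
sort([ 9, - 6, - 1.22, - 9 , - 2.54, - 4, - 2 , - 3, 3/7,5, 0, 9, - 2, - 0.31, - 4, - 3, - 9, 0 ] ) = [ - 9, - 9, -6, - 4,-4, - 3,-3, - 2.54,  -  2, - 2,-1.22, - 0.31,0,0, 3/7, 5,9 , 9]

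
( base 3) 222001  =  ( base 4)22333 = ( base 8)1277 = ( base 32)lv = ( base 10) 703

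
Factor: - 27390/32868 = - 2^( - 1)*3^( - 1 )*5^1 = - 5/6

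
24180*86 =2079480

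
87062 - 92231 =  - 5169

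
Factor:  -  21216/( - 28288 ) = 2^ (  -  2)*3^1 = 3/4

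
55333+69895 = 125228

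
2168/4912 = 271/614  =  0.44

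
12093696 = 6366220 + 5727476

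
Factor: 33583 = 11^1*43^1*71^1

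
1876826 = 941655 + 935171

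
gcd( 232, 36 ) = 4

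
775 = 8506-7731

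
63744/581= 768/7 = 109.71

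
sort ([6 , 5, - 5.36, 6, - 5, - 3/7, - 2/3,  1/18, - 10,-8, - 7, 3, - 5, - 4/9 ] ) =[ - 10, - 8, - 7, - 5.36, - 5, - 5, - 2/3, - 4/9, - 3/7 , 1/18,3,5, 6,6] 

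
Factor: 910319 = 131^1*6949^1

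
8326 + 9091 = 17417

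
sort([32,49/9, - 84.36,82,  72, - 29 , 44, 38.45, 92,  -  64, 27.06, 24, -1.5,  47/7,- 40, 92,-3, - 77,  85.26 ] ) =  [ - 84.36,  -  77,-64,-40, - 29, - 3,-1.5,49/9, 47/7, 24, 27.06 , 32,38.45 , 44, 72,82,85.26, 92 , 92]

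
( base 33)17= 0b101000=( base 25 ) 1F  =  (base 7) 55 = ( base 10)40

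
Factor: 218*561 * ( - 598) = -2^2 * 3^1*11^1*13^1*17^1  *  23^1*109^1 = - 73134204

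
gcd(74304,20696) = 8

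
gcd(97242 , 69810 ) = 6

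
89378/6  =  14896 + 1/3 =14896.33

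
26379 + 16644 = 43023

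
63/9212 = 9/1316 =0.01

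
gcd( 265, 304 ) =1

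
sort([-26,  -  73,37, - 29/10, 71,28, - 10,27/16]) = [ - 73 , - 26, - 10, - 29/10,27/16,28,37, 71]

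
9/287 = 9/287 = 0.03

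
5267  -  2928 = 2339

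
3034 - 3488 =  - 454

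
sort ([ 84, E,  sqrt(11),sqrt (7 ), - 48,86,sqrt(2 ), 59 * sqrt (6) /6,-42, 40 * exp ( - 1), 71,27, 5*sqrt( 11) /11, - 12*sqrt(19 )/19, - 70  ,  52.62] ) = [- 70 , - 48, - 42,-12*sqrt(19) /19,sqrt(2), 5*sqrt( 11)/11,sqrt( 7),E,sqrt (11),40*exp( - 1), 59*sqrt(6 )/6,27 , 52.62,71,  84,86 ]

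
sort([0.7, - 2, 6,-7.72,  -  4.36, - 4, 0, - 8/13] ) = [ - 7.72, - 4.36, -4, - 2, - 8/13,0,0.7,6 ] 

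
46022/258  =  178 + 49/129=178.38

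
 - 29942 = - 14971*2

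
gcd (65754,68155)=1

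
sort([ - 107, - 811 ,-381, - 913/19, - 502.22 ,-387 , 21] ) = [ - 811, - 502.22, - 387, -381, - 107, - 913/19, 21] 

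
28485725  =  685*41585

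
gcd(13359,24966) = 219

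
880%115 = 75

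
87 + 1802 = 1889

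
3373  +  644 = 4017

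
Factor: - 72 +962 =2^1*5^1* 89^1 = 890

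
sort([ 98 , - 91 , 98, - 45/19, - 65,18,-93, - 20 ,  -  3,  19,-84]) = [  -  93,-91, - 84,  -  65 , -20, - 3 ,-45/19, 18,19, 98, 98 ] 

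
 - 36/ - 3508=9/877 = 0.01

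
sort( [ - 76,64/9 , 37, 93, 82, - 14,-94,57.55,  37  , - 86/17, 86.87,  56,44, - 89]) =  [  -  94, - 89, - 76,  -  14 , - 86/17, 64/9,37, 37,  44, 56,  57.55, 82  ,  86.87,93]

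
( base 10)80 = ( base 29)2M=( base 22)3E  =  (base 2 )1010000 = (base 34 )2c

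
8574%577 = 496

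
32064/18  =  5344/3= 1781.33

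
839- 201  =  638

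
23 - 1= 22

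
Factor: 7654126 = 2^1*41^1*269^1 * 347^1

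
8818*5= 44090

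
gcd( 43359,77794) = 97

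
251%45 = 26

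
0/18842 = 0  =  0.00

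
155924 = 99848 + 56076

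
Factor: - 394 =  - 2^1*197^1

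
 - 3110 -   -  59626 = 56516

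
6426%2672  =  1082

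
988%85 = 53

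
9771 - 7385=2386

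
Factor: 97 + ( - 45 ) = 2^2 * 13^1= 52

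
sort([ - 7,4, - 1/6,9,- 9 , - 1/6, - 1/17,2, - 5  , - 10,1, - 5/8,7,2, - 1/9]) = [ - 10, - 9, - 7, - 5, - 5/8, - 1/6 , - 1/6, - 1/9,- 1/17, 1,2,2,4,7, 9]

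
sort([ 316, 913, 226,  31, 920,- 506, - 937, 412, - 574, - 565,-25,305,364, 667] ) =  [ - 937, - 574, - 565, - 506, - 25, 31, 226, 305, 316, 364, 412, 667, 913, 920 ] 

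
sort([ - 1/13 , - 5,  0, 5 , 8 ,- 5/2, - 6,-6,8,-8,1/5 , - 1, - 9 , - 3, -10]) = [ - 10, - 9,  -  8, - 6, - 6 , -5, - 3, - 5/2, - 1, - 1/13,0, 1/5,5, 8, 8 ] 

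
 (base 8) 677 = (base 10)447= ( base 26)h5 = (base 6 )2023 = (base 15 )1ec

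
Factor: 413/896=59/128 = 2^( - 7)*59^1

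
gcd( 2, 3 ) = 1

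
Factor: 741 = 3^1* 13^1*19^1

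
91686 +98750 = 190436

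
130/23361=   10/1797 = 0.01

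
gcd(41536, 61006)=1298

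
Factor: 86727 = 3^1*28909^1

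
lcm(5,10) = 10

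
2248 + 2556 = 4804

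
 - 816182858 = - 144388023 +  - 671794835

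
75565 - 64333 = 11232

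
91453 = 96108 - 4655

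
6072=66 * 92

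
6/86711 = 6/86711 = 0.00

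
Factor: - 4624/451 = -2^4 * 11^(-1)*17^2*41^ ( - 1)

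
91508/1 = 91508= 91508.00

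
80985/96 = 26995/32 = 843.59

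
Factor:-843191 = - 149^1 *5659^1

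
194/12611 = 194/12611=0.02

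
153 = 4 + 149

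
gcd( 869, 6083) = 869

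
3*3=9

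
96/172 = 24/43 = 0.56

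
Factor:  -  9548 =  -2^2*7^1*11^1*31^1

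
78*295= 23010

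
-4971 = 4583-9554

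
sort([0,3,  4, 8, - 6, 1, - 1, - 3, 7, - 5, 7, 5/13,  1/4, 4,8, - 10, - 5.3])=[-10, - 6, - 5.3, - 5, - 3, - 1,0, 1/4,5/13 , 1, 3, 4, 4, 7,7, 8, 8 ]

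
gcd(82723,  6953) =1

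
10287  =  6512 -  - 3775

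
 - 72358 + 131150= 58792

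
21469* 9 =193221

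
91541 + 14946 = 106487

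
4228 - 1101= 3127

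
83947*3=251841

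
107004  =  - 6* (-17834)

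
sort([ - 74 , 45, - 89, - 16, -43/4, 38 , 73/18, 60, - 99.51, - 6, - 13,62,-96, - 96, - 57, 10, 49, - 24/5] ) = [ - 99.51,- 96 , - 96, - 89, - 74, - 57,-16, - 13, - 43/4, - 6, - 24/5, 73/18, 10, 38, 45,49, 60,62]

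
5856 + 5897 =11753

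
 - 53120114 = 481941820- 535061934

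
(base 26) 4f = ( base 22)59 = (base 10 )119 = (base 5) 434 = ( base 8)167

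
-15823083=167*( - 94749)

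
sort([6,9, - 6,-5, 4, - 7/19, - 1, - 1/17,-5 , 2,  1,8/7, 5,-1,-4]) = [ - 6 , - 5, - 5, - 4, -1,  -  1, - 7/19, - 1/17, 1, 8/7,2, 4,  5,6, 9 ] 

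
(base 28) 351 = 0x9bd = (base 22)537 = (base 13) 119A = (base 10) 2493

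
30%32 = 30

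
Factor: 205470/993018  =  34245/165503= 3^2*5^1*13^(  -  1 )*29^ (-1 )*439^(  -  1)*761^1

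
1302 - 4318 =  - 3016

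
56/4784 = 7/598  =  0.01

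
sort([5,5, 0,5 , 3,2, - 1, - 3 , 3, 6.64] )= [ - 3, - 1 , 0, 2 , 3,3, 5,5,5, 6.64 ]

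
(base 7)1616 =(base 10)650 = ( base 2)1010001010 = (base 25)110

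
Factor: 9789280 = 2^5*5^1*17^1*59^1*61^1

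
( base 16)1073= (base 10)4211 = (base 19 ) BCC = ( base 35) 3fb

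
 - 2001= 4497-6498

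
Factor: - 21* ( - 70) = 1470 = 2^1*3^1*5^1*7^2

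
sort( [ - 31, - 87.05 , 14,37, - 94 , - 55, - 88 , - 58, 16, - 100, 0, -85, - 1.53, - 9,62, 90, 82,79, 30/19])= [ - 100, - 94, - 88, - 87.05, - 85, - 58, - 55, - 31 , - 9, - 1.53,0,30/19,14,16, 37, 62,79, 82, 90 ] 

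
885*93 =82305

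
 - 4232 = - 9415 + 5183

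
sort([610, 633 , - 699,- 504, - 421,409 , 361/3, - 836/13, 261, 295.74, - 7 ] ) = [ - 699 , - 504, - 421, - 836/13, - 7, 361/3,  261, 295.74,409,610,633 ] 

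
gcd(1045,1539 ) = 19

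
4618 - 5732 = - 1114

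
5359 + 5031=10390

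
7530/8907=2510/2969 = 0.85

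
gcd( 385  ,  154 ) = 77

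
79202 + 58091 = 137293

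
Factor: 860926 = 2^1*11^1*39133^1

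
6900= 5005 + 1895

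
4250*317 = 1347250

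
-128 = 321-449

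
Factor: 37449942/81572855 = 2^1  *  3^1*5^(-1 )*7^( - 1 )*13^(  -  1)*1933^1 * 3229^1* 179281^( - 1)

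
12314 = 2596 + 9718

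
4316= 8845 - 4529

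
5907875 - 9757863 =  - 3849988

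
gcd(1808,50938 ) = 2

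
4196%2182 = 2014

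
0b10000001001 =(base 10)1033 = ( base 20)2BD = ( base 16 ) 409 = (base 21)274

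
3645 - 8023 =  - 4378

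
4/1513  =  4/1513 = 0.00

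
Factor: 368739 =3^3*7^1*1951^1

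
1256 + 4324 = 5580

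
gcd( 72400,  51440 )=80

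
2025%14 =9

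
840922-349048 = 491874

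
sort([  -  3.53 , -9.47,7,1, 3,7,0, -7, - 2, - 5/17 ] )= [ - 9.47,  -  7, - 3.53,-2, - 5/17,0 , 1, 3, 7, 7 ]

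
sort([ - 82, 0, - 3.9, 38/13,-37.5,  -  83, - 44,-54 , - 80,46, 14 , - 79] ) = [ - 83, - 82, -80, - 79,  -  54,  -  44, - 37.5, - 3.9, 0 , 38/13, 14,46] 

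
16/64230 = 8/32115 = 0.00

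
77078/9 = 77078/9= 8564.22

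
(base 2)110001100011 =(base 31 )399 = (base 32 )333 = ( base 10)3171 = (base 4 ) 301203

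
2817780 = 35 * 80508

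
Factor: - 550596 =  - 2^2 * 3^1* 17^1* 2699^1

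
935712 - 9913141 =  - 8977429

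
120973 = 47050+73923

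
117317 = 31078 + 86239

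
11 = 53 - 42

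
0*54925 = 0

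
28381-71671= - 43290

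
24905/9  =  2767 + 2/9 = 2767.22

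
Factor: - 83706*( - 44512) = 3725921472 = 2^6*3^1*7^1*13^1*107^1* 1993^1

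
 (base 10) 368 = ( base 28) d4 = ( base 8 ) 560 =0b101110000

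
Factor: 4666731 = 3^1*467^1*3331^1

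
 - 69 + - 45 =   -  114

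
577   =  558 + 19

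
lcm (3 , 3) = 3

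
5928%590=28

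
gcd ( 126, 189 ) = 63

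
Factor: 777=3^1*7^1*37^1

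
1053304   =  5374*196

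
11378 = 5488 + 5890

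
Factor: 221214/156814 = 3^1*229^1*487^( - 1 ) = 687/487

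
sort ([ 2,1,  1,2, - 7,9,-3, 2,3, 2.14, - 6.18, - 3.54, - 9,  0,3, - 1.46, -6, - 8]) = [-9, - 8,-7,-6.18, - 6, - 3.54, - 3, - 1.46, 0,1,1, 2,2, 2,2.14,3,3,9 ] 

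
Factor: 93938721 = 3^1*31312907^1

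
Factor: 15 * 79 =1185 = 3^1*5^1*79^1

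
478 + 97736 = 98214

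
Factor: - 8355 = - 3^1*5^1* 557^1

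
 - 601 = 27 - 628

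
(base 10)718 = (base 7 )2044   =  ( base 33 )lp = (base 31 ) n5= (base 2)1011001110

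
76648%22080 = 10408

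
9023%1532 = 1363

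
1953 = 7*279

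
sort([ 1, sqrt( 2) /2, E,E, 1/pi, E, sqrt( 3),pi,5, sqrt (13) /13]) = [sqrt(13) /13, 1/pi, sqrt( 2 )/2, 1,sqrt( 3), E, E, E, pi,  5] 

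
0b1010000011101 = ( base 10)5149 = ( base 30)5LJ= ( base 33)4O1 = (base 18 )fg1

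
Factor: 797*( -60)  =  - 2^2*3^1*5^1*797^1 = -  47820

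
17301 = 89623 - 72322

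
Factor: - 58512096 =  - 2^5 *3^2 * 17^2*19^1*37^1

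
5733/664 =5733/664 = 8.63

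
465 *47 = 21855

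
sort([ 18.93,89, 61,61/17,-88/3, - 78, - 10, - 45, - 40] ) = [ - 78, - 45,- 40, - 88/3 , - 10, 61/17, 18.93 , 61, 89] 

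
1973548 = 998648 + 974900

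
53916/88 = 612 + 15/22 = 612.68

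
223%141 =82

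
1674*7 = 11718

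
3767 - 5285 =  - 1518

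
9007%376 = 359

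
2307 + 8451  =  10758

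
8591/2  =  4295 + 1/2 = 4295.50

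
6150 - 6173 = -23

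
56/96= 7/12 = 0.58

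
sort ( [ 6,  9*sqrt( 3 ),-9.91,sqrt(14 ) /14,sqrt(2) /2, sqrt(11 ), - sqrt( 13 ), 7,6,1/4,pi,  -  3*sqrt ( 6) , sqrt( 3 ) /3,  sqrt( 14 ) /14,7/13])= [- 9.91,-3*sqrt( 6), - sqrt(13),1/4, sqrt( 14)/14,  sqrt( 14)/14,7/13 , sqrt(3)/3,sqrt(2)/2,pi, sqrt(11),6, 6 , 7, 9*sqrt(3 ) ]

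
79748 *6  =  478488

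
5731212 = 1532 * 3741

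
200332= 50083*4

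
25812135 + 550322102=576134237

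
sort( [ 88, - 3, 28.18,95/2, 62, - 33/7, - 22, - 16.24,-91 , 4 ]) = [ - 91 ,-22, - 16.24, - 33/7, - 3 , 4 , 28.18, 95/2, 62, 88 ]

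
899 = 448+451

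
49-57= - 8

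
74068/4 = 18517 = 18517.00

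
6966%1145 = 96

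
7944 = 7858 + 86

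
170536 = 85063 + 85473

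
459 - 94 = 365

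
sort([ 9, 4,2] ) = [ 2,4, 9] 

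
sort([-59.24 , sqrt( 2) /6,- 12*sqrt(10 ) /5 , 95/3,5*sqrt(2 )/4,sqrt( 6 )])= [ - 59.24, - 12*sqrt( 10 )/5 , sqrt(2) /6 , 5*sqrt( 2)/4, sqrt(6 ),95/3 ]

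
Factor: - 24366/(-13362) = 17^( - 1 ) *31^1=31/17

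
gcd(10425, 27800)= 3475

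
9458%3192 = 3074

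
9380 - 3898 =5482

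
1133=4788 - 3655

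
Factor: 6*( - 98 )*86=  - 2^3 * 3^1*7^2*43^1 = - 50568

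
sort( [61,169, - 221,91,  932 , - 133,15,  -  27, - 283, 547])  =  [  -  283, - 221, - 133, - 27,15,61,91,169,547, 932 ]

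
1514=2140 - 626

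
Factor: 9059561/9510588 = 2^(-2 )* 3^(-3)*7^2*19^1*37^1*107^(-1) * 263^1*823^( - 1 )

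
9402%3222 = 2958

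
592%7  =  4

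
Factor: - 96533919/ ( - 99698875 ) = 3^2*5^( - 3)*2111^1*5081^1*797591^( - 1 )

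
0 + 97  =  97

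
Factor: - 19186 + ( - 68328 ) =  - 2^1 * 7^2*19^1*47^1 =- 87514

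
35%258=35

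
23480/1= 23480 = 23480.00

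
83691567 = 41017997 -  - 42673570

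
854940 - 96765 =758175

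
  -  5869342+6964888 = 1095546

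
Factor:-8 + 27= 19^1  =  19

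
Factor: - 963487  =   - 7^3 * 53^2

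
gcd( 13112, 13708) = 596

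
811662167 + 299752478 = 1111414645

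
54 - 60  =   - 6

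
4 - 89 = -85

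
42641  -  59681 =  - 17040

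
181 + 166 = 347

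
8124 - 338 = 7786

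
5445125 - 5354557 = 90568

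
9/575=9/575=0.02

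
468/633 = 156/211 = 0.74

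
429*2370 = 1016730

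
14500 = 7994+6506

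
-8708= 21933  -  30641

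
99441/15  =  33147/5 =6629.40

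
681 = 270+411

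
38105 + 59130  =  97235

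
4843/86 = 4843/86 = 56.31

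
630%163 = 141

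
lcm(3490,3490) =3490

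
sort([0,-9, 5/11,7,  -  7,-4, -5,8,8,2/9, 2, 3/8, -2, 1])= [  -  9,-7,-5, - 4,-2,0,  2/9, 3/8,5/11, 1,2,7 , 8,  8] 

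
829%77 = 59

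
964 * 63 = 60732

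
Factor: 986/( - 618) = -493/309=-3^( - 1 )*17^1*29^1*103^(- 1)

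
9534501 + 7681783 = 17216284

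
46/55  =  46/55 = 0.84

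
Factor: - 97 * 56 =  - 5432 = -  2^3  *7^1*97^1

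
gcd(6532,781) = 71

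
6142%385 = 367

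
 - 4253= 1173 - 5426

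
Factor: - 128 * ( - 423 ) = 2^7*3^2*47^1=54144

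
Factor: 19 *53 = 19^1*53^1=1007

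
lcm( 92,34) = 1564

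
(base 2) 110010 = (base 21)28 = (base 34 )1G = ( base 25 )20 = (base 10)50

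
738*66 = 48708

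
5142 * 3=15426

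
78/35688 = 13/5948 = 0.00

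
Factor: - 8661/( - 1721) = 3^1*1721^( - 1)*2887^1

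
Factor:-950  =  -2^1 * 5^2*19^1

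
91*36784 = 3347344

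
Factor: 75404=2^2*7^1*2693^1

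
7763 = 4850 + 2913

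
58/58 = 1 = 1.00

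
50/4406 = 25/2203 = 0.01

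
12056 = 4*3014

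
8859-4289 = 4570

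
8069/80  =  100 + 69/80  =  100.86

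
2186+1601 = 3787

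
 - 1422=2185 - 3607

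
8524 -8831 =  - 307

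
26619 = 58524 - 31905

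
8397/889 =9 + 396/889 = 9.45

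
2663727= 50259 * 53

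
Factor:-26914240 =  - 2^6*5^1*151^1*557^1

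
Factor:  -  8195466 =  -2^1*3^1*1365911^1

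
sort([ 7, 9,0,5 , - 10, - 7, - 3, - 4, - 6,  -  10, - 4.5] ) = [ - 10, - 10, - 7, - 6,- 4.5, - 4, - 3, 0, 5 , 7 , 9 ]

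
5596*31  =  173476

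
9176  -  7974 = 1202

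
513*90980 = 46672740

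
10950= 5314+5636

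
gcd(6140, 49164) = 4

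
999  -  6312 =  - 5313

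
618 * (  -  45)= - 27810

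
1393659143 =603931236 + 789727907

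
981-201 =780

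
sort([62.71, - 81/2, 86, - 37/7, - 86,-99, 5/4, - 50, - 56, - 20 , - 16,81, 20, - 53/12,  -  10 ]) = [ - 99 ,  -  86, - 56, - 50, - 81/2, - 20, - 16, - 10,  -  37/7, - 53/12,5/4 , 20,62.71,81,86] 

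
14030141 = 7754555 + 6275586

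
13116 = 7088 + 6028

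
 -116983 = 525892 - 642875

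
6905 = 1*6905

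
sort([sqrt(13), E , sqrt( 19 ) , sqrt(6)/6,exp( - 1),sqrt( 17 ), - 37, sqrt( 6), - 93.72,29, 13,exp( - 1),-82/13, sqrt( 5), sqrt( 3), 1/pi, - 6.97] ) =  [ - 93.72, - 37, - 6.97, - 82/13, 1/pi, exp( - 1) , exp(- 1 ), sqrt( 6)/6, sqrt( 3) , sqrt ( 5),sqrt( 6) , E, sqrt( 13),sqrt( 17), sqrt(19), 13, 29]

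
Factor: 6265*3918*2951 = 72436042770 = 2^1*3^1*5^1 * 7^1*13^1*179^1*227^1*653^1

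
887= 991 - 104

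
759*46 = 34914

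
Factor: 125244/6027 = 2^2*3^1*41^( - 1) * 71^1 =852/41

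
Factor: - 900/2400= - 2^(-3 ) * 3^1=-3/8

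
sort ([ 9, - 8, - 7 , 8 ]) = [ - 8  , - 7,8,9]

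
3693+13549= 17242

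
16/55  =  16/55 = 0.29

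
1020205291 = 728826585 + 291378706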